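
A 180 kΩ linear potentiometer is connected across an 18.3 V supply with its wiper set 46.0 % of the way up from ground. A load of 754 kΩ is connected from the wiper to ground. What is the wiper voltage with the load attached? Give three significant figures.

V ≈ 7.95 V

The wiper splits the pot into (1−α)R = 97.20 kΩ above and αR = 82.80 kΩ below.
Lower section ‖ load = 74.61 kΩ.
V_wiper = 18.3 × 74.61/(97.20 + 74.61) = 7.95 V.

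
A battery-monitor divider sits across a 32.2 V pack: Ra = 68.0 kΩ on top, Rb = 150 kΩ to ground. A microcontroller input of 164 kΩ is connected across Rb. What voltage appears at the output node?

V_out ≈ 17.2 V

The load sits in parallel with Rb: Rb‖R_L = (150 × 164) / (150 + 164) = 78.34 kΩ.
V_out = 32.2 × 78.34 / (68.0 + 78.34) = 32.2 × 78.34/146.3 = 17.2 V.
(Unloaded it would have been 22.2 V.)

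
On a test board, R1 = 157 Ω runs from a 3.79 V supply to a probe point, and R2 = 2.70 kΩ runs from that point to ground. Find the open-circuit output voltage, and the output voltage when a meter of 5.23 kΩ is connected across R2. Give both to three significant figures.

Unloaded: 3.58 V; loaded: 3.48 V

Open-circuit: V = 3.79 × 2700/(157 + 2700) = 3.58 V.
With the load, R2 becomes R2‖R_L = 1781 Ω, so V = 3.79 × 1781/1938 = 3.48 V.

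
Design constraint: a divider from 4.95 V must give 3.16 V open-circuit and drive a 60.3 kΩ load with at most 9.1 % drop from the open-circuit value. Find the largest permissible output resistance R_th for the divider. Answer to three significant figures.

Loading drop = R_th/(R_th + R_L) ≤ 0.0910, so R_th ≤ R_L · ε/(1−ε) = 60.3 kΩ × 0.0910/0.9090 = 6.04 kΩ.
(Any R1, R2 with R2/(R1+R2) = 0.638 and R1‖R2 ≤ 6.04 kΩ will meet the spec.)

R_th ≤ 6.04 kΩ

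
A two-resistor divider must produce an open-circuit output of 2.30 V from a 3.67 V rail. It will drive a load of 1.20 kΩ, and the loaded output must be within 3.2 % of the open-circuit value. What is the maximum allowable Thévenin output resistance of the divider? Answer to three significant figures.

Loading drop = R_th/(R_th + R_L) ≤ 0.0320, so R_th ≤ R_L · ε/(1−ε) = 1.20 kΩ × 0.0320/0.9680 = 39.7 Ω.

R_th ≤ 39.7 Ω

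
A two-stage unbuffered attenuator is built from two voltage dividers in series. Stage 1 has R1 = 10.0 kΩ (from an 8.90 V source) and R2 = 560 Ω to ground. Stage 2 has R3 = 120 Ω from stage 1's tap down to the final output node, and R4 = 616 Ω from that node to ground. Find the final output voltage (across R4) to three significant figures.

Stage 2 presents R3+R4 = 736.0 Ω as a load on stage 1's tap.
Stage 1's lower leg becomes R2‖(R3+R4) = 318.0 Ω, so V_mid = 8.90 × 318.0/10320 = 0.2743 V.
Stage 2 is itself unloaded: V_out = V_mid × R4/(R3+R4) = 0.2743 × 616/736.0 = 0.230 V.

V_out ≈ 0.230 V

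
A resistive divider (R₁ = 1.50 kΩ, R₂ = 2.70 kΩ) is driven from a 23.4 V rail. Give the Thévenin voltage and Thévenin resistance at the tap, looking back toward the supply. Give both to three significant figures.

V_th = 15.0 V, R_th = 964 Ω

V_th is the open-circuit tap voltage: 23.4 × 2.70/(1.50 + 2.70) = 15.0 V.
With the supply zeroed, R₁ and R₂ appear in parallel from the tap: R_th = R₁‖R₂ = (1.50 × 2.70)/4.200 = 964 Ω.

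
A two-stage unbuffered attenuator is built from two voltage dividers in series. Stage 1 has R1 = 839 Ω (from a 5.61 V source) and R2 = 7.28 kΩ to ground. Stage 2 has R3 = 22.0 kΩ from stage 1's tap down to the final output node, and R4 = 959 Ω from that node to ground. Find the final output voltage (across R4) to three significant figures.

Stage 2 presents R3+R4 = 22960 Ω as a load on stage 1's tap.
Stage 1's lower leg becomes R2‖(R3+R4) = 5527 Ω, so V_mid = 5.61 × 5527/6366 = 4.871 V.
Stage 2 is itself unloaded: V_out = V_mid × R4/(R3+R4) = 4.871 × 959/22960 = 0.203 V.

V_out ≈ 0.203 V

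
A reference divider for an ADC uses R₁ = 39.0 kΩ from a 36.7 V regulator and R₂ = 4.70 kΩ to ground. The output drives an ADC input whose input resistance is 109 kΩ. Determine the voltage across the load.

The load sits in parallel with R₂: R₂‖R_L = (4.70 × 109) / (4.70 + 109) = 4.506 kΩ.
V_out = 36.7 × 4.506 / (39.0 + 4.506) = 36.7 × 4.506/43.51 = 3.80 V.

V_out ≈ 3.80 V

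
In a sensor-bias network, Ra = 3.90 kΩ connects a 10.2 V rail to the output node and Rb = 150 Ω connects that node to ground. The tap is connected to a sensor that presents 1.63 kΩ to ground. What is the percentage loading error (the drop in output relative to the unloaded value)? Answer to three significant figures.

The divider's output (Thévenin) resistance is Ra‖Rb = 144.4 Ω.
Fractional drop under load = R_th/(R_th + R_L) = 144.4 / (144.4 + 1630) = 0.08140.
So the output falls by 8.14 %.

8.14 %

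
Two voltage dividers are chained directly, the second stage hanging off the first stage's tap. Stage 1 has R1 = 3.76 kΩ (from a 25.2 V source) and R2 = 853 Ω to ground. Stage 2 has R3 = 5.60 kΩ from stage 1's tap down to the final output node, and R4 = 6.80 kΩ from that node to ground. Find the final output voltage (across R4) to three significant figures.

Stage 2 presents R3+R4 = 12400 Ω as a load on stage 1's tap.
Stage 1's lower leg becomes R2‖(R3+R4) = 798.1 Ω, so V_mid = 25.2 × 798.1/4558 = 4.412 V.
Stage 2 is itself unloaded: V_out = V_mid × R4/(R3+R4) = 4.412 × 6800/12400 = 2.42 V.

V_out ≈ 2.42 V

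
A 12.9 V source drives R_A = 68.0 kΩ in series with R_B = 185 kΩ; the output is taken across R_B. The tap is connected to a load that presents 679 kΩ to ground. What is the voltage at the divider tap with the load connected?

V_out ≈ 8.79 V

The load sits in parallel with R_B: R_B‖R_L = (185 × 679) / (185 + 679) = 145.4 kΩ.
V_out = 12.9 × 145.4 / (68.0 + 145.4) = 12.9 × 145.4/213.4 = 8.79 V.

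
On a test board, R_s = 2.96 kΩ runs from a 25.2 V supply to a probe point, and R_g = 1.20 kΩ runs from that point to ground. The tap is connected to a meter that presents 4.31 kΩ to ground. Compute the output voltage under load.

V_out ≈ 6.07 V

The load sits in parallel with R_g: R_g‖R_L = (1.20 × 4.31) / (1.20 + 4.31) = 0.9387 kΩ.
V_out = 25.2 × 0.9387 / (2.96 + 0.9387) = 25.2 × 0.9387/3.899 = 6.07 V.
(Unloaded it would have been 7.27 V.)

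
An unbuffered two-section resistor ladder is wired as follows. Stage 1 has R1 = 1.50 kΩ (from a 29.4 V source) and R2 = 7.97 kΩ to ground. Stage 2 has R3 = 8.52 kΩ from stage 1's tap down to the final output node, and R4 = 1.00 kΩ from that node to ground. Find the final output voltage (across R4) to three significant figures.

V_out ≈ 2.29 V

Stage 2 presents R3+R4 = 9.520 kΩ as a load on stage 1's tap.
Stage 1's lower leg becomes R2‖(R3+R4) = 4.338 kΩ, so V_mid = 29.4 × 4.338/5.838 = 21.85 V.
Stage 2 is itself unloaded: V_out = V_mid × R4/(R3+R4) = 21.85 × 1.00/9.520 = 2.29 V.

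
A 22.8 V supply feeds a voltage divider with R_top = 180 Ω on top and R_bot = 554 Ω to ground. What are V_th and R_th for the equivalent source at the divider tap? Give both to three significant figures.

V_th = 17.2 V, R_th = 136 Ω

V_th is the open-circuit tap voltage: 22.8 × 554/(180 + 554) = 17.2 V.
With the supply zeroed, R_top and R_bot appear in parallel from the tap: R_th = R_top‖R_bot = (180 × 554)/734.0 = 136 Ω.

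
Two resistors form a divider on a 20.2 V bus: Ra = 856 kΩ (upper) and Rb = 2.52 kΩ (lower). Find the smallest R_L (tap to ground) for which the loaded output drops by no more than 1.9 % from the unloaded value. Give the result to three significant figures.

Output resistance R_th = Ra‖Rb = (856 × 2.52)/858.5 = 2.513 kΩ.
The fractional drop is R_th/(R_th + R_L); requiring this ≤ 0.0190 gives R_L ≥ R_th(1/0.0190 − 1) = 2.513 × 51.63 = 130 kΩ.

R_L(min) ≈ 130 kΩ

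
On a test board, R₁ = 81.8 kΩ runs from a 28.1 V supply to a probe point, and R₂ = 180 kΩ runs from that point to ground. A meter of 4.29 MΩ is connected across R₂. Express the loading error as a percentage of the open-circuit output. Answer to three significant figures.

The divider's output (Thévenin) resistance is R₁‖R₂ = 56.24 kΩ.
Fractional drop under load = R_th/(R_th + R_L) = 56.24 / (56.24 + 4290) = 0.01294.
So the output falls by 1.29 %.

1.29 %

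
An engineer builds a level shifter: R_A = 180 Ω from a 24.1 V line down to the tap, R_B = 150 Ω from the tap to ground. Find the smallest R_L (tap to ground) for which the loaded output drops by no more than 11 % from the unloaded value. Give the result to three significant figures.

R_L(min) ≈ 662 Ω

Output resistance R_th = R_A‖R_B = (180 × 150)/330.0 = 81.82 Ω.
The fractional drop is R_th/(R_th + R_L); requiring this ≤ 0.110 gives R_L ≥ R_th(1/0.110 − 1) = 81.82 × 8.091 = 662 Ω.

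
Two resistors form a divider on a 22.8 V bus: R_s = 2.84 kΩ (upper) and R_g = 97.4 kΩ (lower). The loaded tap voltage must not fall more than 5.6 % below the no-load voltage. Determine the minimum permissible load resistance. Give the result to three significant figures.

R_L(min) ≈ 46.5 kΩ

Output resistance R_th = R_s‖R_g = (2.84 × 97.4)/100.2 = 2.760 kΩ.
The fractional drop is R_th/(R_th + R_L); requiring this ≤ 0.0560 gives R_L ≥ R_th(1/0.0560 − 1) = 2.760 × 16.86 = 46.5 kΩ.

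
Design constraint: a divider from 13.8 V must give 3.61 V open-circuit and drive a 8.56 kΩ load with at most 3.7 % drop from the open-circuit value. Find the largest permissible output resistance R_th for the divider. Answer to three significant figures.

R_th ≤ 329 Ω

Loading drop = R_th/(R_th + R_L) ≤ 0.0370, so R_th ≤ R_L · ε/(1−ε) = 8.56 kΩ × 0.0370/0.9630 = 329 Ω.
(Any R1, R2 with R2/(R1+R2) = 0.262 and R1‖R2 ≤ 329 Ω will meet the spec.)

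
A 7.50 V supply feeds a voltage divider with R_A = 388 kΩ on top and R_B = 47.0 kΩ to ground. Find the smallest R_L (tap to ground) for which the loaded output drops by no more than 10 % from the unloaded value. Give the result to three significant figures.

Output resistance R_th = R_A‖R_B = (388 × 47.0)/435.0 = 41.92 kΩ.
The fractional drop is R_th/(R_th + R_L); requiring this ≤ 0.100 gives R_L ≥ R_th(1/0.100 − 1) = 41.92 × 9.000 = 377 kΩ.

R_L(min) ≈ 377 kΩ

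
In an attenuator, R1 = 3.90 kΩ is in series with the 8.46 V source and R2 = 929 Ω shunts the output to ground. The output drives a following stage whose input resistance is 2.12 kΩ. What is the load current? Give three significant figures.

R2‖R_L = 645.9 Ω; V_out = 8.46 × 645.9/4546 = 1.202 V.
I_L = V_out / R_L = 1.202 / 2.12 kΩ = 0.567 mA.

I_L ≈ 0.567 mA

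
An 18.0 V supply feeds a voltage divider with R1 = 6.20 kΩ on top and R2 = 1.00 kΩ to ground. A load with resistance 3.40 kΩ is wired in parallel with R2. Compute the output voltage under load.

V_out ≈ 1.99 V

The load sits in parallel with R2: R2‖R_L = (1.00 × 3.40) / (1.00 + 3.40) = 0.7727 kΩ.
V_out = 18.0 × 0.7727 / (6.20 + 0.7727) = 18.0 × 0.7727/6.973 = 1.99 V.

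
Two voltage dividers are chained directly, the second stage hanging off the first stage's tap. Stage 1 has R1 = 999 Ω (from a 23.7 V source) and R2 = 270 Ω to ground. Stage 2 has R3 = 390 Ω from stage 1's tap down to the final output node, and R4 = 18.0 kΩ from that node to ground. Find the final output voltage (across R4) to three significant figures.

V_out ≈ 4.88 V

Stage 2 presents R3+R4 = 18390 Ω as a load on stage 1's tap.
Stage 1's lower leg becomes R2‖(R3+R4) = 266.1 Ω, so V_mid = 23.7 × 266.1/1265 = 4.985 V.
Stage 2 is itself unloaded: V_out = V_mid × R4/(R3+R4) = 4.985 × 18000/18390 = 4.88 V.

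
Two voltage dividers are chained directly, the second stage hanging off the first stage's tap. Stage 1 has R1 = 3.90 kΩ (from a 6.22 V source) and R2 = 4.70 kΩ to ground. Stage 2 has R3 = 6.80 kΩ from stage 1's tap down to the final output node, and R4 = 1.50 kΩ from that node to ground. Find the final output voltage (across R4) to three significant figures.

V_out ≈ 0.489 V

Stage 2 presents R3+R4 = 8.300 kΩ as a load on stage 1's tap.
Stage 1's lower leg becomes R2‖(R3+R4) = 3.001 kΩ, so V_mid = 6.22 × 3.001/6.901 = 2.705 V.
Stage 2 is itself unloaded: V_out = V_mid × R4/(R3+R4) = 2.705 × 1.50/8.300 = 0.489 V.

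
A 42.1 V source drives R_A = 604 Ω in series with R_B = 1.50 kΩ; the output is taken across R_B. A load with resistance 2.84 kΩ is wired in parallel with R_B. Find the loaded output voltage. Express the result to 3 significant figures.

The load sits in parallel with R_B: R_B‖R_L = (1500 × 2840) / (1500 + 2840) = 981.6 Ω.
V_out = 42.1 × 981.6 / (604 + 981.6) = 42.1 × 981.6/1586 = 26.1 V.
(Unloaded it would have been 30.0 V.)

V_out ≈ 26.1 V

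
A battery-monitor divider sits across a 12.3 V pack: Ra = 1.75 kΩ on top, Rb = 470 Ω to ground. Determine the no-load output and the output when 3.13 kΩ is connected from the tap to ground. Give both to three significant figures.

Open-circuit: V = 12.3 × 470/(1750 + 470) = 2.60 V.
With the load, Rb becomes Rb‖R_L = 408.6 Ω, so V = 12.3 × 408.6/2159 = 2.33 V.

Unloaded: 2.60 V; loaded: 2.33 V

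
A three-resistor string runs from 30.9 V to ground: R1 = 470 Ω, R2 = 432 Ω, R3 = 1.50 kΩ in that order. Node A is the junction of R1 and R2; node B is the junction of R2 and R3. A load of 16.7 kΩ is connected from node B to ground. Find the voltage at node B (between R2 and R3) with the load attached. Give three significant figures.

V ≈ 18.7 V

At node B, R3 is in parallel with the load: R3‖R_L = 1376 Ω.
Below node A the resistance is R2 + (R3‖R_L) = 1808 Ω, so V_A = 30.9 × 1808/2278 = 24.53 V.
Then V_B = V_A × (R3‖R_L)/(R2 + R3‖R_L) = 24.53 × 1376/1808 = 18.7 V.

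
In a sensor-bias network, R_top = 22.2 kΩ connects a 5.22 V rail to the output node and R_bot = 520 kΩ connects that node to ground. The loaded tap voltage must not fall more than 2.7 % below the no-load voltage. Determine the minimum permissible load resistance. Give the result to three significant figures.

Output resistance R_th = R_top‖R_bot = (22.2 × 520)/542.2 = 21.29 kΩ.
The fractional drop is R_th/(R_th + R_L); requiring this ≤ 0.0270 gives R_L ≥ R_th(1/0.0270 − 1) = 21.29 × 36.04 = 767 kΩ.

R_L(min) ≈ 767 kΩ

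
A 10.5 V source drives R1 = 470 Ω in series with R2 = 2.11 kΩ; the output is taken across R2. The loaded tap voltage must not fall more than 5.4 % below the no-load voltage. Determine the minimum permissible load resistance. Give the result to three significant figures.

R_L(min) ≈ 6.73 kΩ

Output resistance R_th = R1‖R2 = (470 × 2110)/2580 = 384.4 Ω.
The fractional drop is R_th/(R_th + R_L); requiring this ≤ 0.0540 gives R_L ≥ R_th(1/0.0540 − 1) = 384.4 × 17.52 = 6.73 kΩ.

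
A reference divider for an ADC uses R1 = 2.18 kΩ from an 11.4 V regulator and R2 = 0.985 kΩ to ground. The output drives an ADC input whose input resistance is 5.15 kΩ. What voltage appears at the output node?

V_out ≈ 3.13 V

The load sits in parallel with R2: R2‖R_L = (985 × 5150) / (985 + 5150) = 826.9 Ω.
V_out = 11.4 × 826.9 / (2180 + 826.9) = 11.4 × 826.9/3007 = 3.13 V.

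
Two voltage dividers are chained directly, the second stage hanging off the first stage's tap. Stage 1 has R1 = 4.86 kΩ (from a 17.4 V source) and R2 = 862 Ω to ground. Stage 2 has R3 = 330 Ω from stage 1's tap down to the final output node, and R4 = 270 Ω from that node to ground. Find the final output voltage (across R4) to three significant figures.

Stage 2 presents R3+R4 = 600.0 Ω as a load on stage 1's tap.
Stage 1's lower leg becomes R2‖(R3+R4) = 353.8 Ω, so V_mid = 17.4 × 353.8/5214 = 1.181 V.
Stage 2 is itself unloaded: V_out = V_mid × R4/(R3+R4) = 1.181 × 270/600.0 = 0.531 V.

V_out ≈ 0.531 V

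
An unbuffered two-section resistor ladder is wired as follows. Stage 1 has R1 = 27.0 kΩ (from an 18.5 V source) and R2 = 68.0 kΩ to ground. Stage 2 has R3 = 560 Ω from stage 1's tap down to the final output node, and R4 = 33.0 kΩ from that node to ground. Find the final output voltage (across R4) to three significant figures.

Stage 2 presents R3+R4 = 33560 Ω as a load on stage 1's tap.
Stage 1's lower leg becomes R2‖(R3+R4) = 22470 Ω, so V_mid = 18.5 × 22470/49470 = 8.403 V.
Stage 2 is itself unloaded: V_out = V_mid × R4/(R3+R4) = 8.403 × 33000/33560 = 8.26 V.

V_out ≈ 8.26 V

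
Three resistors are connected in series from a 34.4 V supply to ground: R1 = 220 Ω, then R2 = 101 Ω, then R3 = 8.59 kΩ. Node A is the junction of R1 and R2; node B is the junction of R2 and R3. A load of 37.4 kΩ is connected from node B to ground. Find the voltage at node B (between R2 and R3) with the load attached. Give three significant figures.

V ≈ 32.9 V

At node B, R3 is in parallel with the load: R3‖R_L = 6986 Ω.
Below node A the resistance is R2 + (R3‖R_L) = 7087 Ω, so V_A = 34.4 × 7087/7307 = 33.36 V.
Then V_B = V_A × (R3‖R_L)/(R2 + R3‖R_L) = 33.36 × 6986/7087 = 32.9 V.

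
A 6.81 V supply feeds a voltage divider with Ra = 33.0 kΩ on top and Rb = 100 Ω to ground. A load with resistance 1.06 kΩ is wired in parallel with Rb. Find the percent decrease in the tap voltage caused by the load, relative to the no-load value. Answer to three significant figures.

Unloaded V = 6.81 × 100/33100 = 0.020574 V.
Loaded: Rb‖R_L = 91.38 Ω, giving V = 6.81 × 91.38/33090 = 0.018805 V.
Drop = (0.020574 − 0.018805) / 0.020574 = 8.60 %.

8.60 %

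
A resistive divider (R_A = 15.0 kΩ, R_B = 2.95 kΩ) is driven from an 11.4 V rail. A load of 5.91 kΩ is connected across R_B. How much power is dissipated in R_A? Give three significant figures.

Total resistance from the source is R_A + (R_B‖R_L) = 16.97 kΩ, so I = 11.4/16.97 kΩ = 0.6719 mA.
P = I²·R_A = (0.6719 mA)² × 15.0 kΩ = 6.77 mW.

P ≈ 6.77 mW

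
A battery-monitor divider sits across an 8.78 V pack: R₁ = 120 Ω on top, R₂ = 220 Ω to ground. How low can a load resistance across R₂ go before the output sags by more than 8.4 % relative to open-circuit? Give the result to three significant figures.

R_L(min) ≈ 847 Ω

Output resistance R_th = R₁‖R₂ = (120 × 220)/340.0 = 77.65 Ω.
The fractional drop is R_th/(R_th + R_L); requiring this ≤ 0.0840 gives R_L ≥ R_th(1/0.0840 − 1) = 77.65 × 10.90 = 847 Ω.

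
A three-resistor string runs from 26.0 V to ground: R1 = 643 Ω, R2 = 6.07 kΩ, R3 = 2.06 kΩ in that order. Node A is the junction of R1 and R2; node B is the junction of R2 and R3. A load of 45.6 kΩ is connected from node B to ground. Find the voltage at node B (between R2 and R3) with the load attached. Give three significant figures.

V ≈ 5.90 V

At node B, R3 is in parallel with the load: R3‖R_L = 1971 Ω.
Below node A the resistance is R2 + (R3‖R_L) = 8041 Ω, so V_A = 26.0 × 8041/8684 = 24.07 V.
Then V_B = V_A × (R3‖R_L)/(R2 + R3‖R_L) = 24.07 × 1971/8041 = 5.90 V.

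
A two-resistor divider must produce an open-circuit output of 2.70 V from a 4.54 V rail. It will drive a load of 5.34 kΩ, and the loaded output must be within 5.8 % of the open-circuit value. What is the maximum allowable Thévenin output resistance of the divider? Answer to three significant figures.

R_th ≤ 329 Ω

Loading drop = R_th/(R_th + R_L) ≤ 0.0580, so R_th ≤ R_L · ε/(1−ε) = 5.34 kΩ × 0.0580/0.9420 = 329 Ω.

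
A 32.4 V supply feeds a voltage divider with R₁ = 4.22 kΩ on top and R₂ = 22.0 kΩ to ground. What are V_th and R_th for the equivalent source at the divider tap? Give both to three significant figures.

V_th = 27.2 V, R_th = 3.54 kΩ

V_th is the open-circuit tap voltage: 32.4 × 22.0/(4.22 + 22.0) = 27.2 V.
With the supply zeroed, R₁ and R₂ appear in parallel from the tap: R_th = R₁‖R₂ = (4.22 × 22.0)/26.22 = 3.54 kΩ.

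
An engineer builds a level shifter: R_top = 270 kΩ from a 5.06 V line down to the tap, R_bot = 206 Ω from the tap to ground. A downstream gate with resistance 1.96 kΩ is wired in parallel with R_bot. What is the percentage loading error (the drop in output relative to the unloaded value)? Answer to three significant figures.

9.50 %

Unloaded V = 5.06 × 206/270200 = 0.0038576 V.
Loaded: R_bot‖R_L = 186.4 Ω, giving V = 5.06 × 186.4/270200 = 0.0034910 V.
Drop = (0.0038576 − 0.0034910) / 0.0038576 = 9.50 %.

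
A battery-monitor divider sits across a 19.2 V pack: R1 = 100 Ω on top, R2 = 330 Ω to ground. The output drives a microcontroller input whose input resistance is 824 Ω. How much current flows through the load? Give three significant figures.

I_L ≈ 16.4 mA

R2‖R_L = 235.6 Ω; V_out = 19.2 × 235.6/335.6 = 13.48 V.
I_L = V_out / R_L = 13.48 / 824 Ω = 16.4 mA.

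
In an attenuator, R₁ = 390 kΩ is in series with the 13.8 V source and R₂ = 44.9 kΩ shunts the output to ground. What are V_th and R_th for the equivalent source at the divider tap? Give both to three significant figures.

V_th is the open-circuit tap voltage: 13.8 × 44.9/(390 + 44.9) = 1.42 V.
With the supply zeroed, R₁ and R₂ appear in parallel from the tap: R_th = R₁‖R₂ = (390 × 44.9)/434.9 = 40.3 kΩ.

V_th = 1.42 V, R_th = 40.3 kΩ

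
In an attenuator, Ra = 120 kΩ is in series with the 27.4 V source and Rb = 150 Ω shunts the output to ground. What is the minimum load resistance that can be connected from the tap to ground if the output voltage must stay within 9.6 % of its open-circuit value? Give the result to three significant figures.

R_L(min) ≈ 1.41 kΩ

Output resistance R_th = Ra‖Rb = (120000 × 150)/120200 = 149.8 Ω.
The fractional drop is R_th/(R_th + R_L); requiring this ≤ 0.0960 gives R_L ≥ R_th(1/0.0960 − 1) = 149.8 × 9.417 = 1.41 kΩ.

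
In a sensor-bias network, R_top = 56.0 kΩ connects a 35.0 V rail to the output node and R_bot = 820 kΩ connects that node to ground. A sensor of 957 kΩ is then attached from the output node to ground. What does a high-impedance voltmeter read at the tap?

V_out ≈ 31.1 V

The load sits in parallel with R_bot: R_bot‖R_L = (820 × 957) / (820 + 957) = 441.6 kΩ.
V_out = 35.0 × 441.6 / (56.0 + 441.6) = 35.0 × 441.6/497.6 = 31.1 V.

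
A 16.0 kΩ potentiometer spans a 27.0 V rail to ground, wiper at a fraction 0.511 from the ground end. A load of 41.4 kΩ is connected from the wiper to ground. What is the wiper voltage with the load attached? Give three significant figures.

The wiper splits the pot into (1−α)R = 7.824 kΩ above and αR = 8.176 kΩ below.
Lower section ‖ load = 6.828 kΩ.
V_wiper = 27.0 × 6.828/(7.824 + 6.828) = 12.6 V.

V ≈ 12.6 V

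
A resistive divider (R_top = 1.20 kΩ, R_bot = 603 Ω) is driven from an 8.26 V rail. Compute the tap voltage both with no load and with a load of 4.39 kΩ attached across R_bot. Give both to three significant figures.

Open-circuit: V = 8.26 × 603/(1200 + 603) = 2.76 V.
With the load, R_bot becomes R_bot‖R_L = 530.2 Ω, so V = 8.26 × 530.2/1730 = 2.53 V.

Unloaded: 2.76 V; loaded: 2.53 V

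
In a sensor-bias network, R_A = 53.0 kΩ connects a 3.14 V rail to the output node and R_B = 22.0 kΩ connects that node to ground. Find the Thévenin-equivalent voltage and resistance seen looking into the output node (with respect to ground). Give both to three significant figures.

V_th is the open-circuit tap voltage: 3.14 × 22.0/(53.0 + 22.0) = 0.921 V.
With the supply zeroed, R_A and R_B appear in parallel from the tap: R_th = R_A‖R_B = (53.0 × 22.0)/75.00 = 15.5 kΩ.

V_th = 0.921 V, R_th = 15.5 kΩ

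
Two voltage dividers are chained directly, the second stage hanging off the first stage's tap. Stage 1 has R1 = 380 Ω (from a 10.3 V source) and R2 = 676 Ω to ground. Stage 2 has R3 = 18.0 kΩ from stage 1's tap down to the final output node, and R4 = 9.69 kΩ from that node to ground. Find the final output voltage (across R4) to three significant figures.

Stage 2 presents R3+R4 = 27690 Ω as a load on stage 1's tap.
Stage 1's lower leg becomes R2‖(R3+R4) = 659.9 Ω, so V_mid = 10.3 × 659.9/1040 = 6.536 V.
Stage 2 is itself unloaded: V_out = V_mid × R4/(R3+R4) = 6.536 × 9690/27690 = 2.29 V.

V_out ≈ 2.29 V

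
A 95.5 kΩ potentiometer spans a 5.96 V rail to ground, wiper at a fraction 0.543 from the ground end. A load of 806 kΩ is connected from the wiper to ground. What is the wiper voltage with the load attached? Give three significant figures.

V ≈ 3.14 V

The wiper splits the pot into (1−α)R = 43.64 kΩ above and αR = 51.86 kΩ below.
Lower section ‖ load = 48.72 kΩ.
V_wiper = 5.96 × 48.72/(43.64 + 48.72) = 3.14 V.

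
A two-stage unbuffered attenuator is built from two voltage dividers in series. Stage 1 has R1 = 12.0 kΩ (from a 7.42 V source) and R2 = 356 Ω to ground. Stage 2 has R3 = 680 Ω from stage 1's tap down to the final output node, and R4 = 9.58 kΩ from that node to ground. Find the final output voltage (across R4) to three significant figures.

Stage 2 presents R3+R4 = 10260 Ω as a load on stage 1's tap.
Stage 1's lower leg becomes R2‖(R3+R4) = 344.1 Ω, so V_mid = 7.42 × 344.1/12340 = 0.2068 V.
Stage 2 is itself unloaded: V_out = V_mid × R4/(R3+R4) = 0.2068 × 9580/10260 = 0.193 V.

V_out ≈ 0.193 V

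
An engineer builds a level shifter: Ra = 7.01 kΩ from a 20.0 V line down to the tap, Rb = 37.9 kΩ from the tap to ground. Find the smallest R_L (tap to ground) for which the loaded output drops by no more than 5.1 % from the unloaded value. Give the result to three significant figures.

Output resistance R_th = Ra‖Rb = (7.01 × 37.9)/44.91 = 5.916 kΩ.
The fractional drop is R_th/(R_th + R_L); requiring this ≤ 0.0510 gives R_L ≥ R_th(1/0.0510 − 1) = 5.916 × 18.61 = 110 kΩ.

R_L(min) ≈ 110 kΩ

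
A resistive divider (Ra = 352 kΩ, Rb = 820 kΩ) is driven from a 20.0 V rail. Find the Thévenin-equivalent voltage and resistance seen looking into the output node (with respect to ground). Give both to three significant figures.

V_th = 14.0 V, R_th = 246 kΩ

V_th is the open-circuit tap voltage: 20.0 × 820/(352 + 820) = 14.0 V.
With the supply zeroed, Ra and Rb appear in parallel from the tap: R_th = Ra‖Rb = (352 × 820)/1172 = 246 kΩ.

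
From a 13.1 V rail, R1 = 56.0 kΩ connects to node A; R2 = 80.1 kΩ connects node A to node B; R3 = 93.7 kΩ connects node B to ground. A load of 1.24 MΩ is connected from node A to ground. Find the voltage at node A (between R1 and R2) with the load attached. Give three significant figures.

V ≈ 9.58 V

Below node A the series string R2+R3 = 173.8 kΩ sits in parallel with the 1240 kΩ load: 152.4 kΩ.
V_A = 13.1 × 152.4/(56.0 + 152.4) = 9.58 V.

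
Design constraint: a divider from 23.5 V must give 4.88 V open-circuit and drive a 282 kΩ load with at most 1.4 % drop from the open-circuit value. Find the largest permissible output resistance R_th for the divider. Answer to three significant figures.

R_th ≤ 4.00 kΩ

Loading drop = R_th/(R_th + R_L) ≤ 0.0140, so R_th ≤ R_L · ε/(1−ε) = 282 kΩ × 0.0140/0.9860 = 4.00 kΩ.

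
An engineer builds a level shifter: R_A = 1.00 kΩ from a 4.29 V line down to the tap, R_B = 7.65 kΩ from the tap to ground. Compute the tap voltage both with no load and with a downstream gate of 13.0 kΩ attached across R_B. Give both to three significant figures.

Unloaded: 3.79 V; loaded: 3.55 V

Open-circuit: V = 4.29 × 7.65/(1.00 + 7.65) = 3.79 V.
With the load, R_B becomes R_B‖R_L = 4.816 kΩ, so V = 4.29 × 4.816/5.816 = 3.55 V.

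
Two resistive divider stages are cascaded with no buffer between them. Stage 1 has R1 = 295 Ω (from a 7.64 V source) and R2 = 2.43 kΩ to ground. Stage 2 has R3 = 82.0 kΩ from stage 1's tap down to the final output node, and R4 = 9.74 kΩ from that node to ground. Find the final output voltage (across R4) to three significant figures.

Stage 2 presents R3+R4 = 91740 Ω as a load on stage 1's tap.
Stage 1's lower leg becomes R2‖(R3+R4) = 2367 Ω, so V_mid = 7.64 × 2367/2662 = 6.793 V.
Stage 2 is itself unloaded: V_out = V_mid × R4/(R3+R4) = 6.793 × 9740/91740 = 0.721 V.

V_out ≈ 0.721 V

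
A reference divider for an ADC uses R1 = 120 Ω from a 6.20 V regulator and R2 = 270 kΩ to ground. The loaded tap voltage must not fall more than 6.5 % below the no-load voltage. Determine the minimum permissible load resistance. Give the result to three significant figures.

R_L(min) ≈ 1.73 kΩ

Output resistance R_th = R1‖R2 = (120 × 270000)/270100 = 119.9 Ω.
The fractional drop is R_th/(R_th + R_L); requiring this ≤ 0.0650 gives R_L ≥ R_th(1/0.0650 − 1) = 119.9 × 14.38 = 1.73 kΩ.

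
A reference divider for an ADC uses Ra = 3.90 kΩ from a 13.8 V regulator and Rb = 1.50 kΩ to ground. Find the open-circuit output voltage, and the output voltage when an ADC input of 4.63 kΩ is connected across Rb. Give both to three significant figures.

Open-circuit: V = 13.8 × 1.50/(3.90 + 1.50) = 3.83 V.
With the load, Rb becomes Rb‖R_L = 1.133 kΩ, so V = 13.8 × 1.133/5.033 = 3.11 V.

Unloaded: 3.83 V; loaded: 3.11 V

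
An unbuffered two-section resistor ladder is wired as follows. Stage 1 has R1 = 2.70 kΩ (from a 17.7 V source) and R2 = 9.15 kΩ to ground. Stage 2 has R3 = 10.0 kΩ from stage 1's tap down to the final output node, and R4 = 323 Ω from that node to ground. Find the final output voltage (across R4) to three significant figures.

V_out ≈ 0.356 V

Stage 2 presents R3+R4 = 10320 Ω as a load on stage 1's tap.
Stage 1's lower leg becomes R2‖(R3+R4) = 4851 Ω, so V_mid = 17.7 × 4851/7551 = 11.37 V.
Stage 2 is itself unloaded: V_out = V_mid × R4/(R3+R4) = 11.37 × 323/10320 = 0.356 V.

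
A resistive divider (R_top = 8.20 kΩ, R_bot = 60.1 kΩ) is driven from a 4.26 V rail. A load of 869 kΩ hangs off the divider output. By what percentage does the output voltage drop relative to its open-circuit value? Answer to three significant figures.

The divider's output (Thévenin) resistance is R_top‖R_bot = 7.216 kΩ.
Fractional drop under load = R_th/(R_th + R_L) = 7.216 / (7.216 + 869) = 0.008235.
So the output falls by 0.823 %.

0.823 %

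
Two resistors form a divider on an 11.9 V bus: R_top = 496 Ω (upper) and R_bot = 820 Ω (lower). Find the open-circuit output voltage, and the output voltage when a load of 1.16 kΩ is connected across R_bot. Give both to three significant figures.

Unloaded: 7.41 V; loaded: 5.85 V

Open-circuit: V = 11.9 × 820/(496 + 820) = 7.41 V.
With the load, R_bot becomes R_bot‖R_L = 480.4 Ω, so V = 11.9 × 480.4/976.4 = 5.85 V.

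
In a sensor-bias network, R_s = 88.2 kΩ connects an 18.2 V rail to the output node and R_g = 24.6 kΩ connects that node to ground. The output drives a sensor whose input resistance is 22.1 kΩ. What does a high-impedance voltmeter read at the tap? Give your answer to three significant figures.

V_out ≈ 2.12 V

The load sits in parallel with R_g: R_g‖R_L = (24.6 × 22.1) / (24.6 + 22.1) = 11.64 kΩ.
V_out = 18.2 × 11.64 / (88.2 + 11.64) = 18.2 × 11.64/99.84 = 2.12 V.
(Unloaded it would have been 3.97 V.)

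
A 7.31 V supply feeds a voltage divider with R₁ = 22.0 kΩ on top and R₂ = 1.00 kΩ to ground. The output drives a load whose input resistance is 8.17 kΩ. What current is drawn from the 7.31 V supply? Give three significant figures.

I ≈ 0.319 mA

R₂‖R_L = 0.8909 kΩ, so the source sees R₁ + R₂‖R_L = 22.89 kΩ.
I = 7.31 V / 22.89 kΩ = 0.319 mA.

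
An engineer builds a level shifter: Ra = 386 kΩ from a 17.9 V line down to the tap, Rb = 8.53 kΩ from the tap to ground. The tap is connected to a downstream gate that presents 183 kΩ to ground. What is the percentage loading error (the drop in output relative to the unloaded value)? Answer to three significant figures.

4.36 %

The divider's output (Thévenin) resistance is Ra‖Rb = 8.346 kΩ.
Fractional drop under load = R_th/(R_th + R_L) = 8.346 / (8.346 + 183) = 0.04362.
So the output falls by 4.36 %.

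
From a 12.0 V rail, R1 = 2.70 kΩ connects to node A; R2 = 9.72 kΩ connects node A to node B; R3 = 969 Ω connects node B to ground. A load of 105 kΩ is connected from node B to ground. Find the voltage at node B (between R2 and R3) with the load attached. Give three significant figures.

V ≈ 0.861 V

At node B, R3 is in parallel with the load: R3‖R_L = 960.1 Ω.
Below node A the resistance is R2 + (R3‖R_L) = 10680 Ω, so V_A = 12.0 × 10680/13380 = 9.579 V.
Then V_B = V_A × (R3‖R_L)/(R2 + R3‖R_L) = 9.579 × 960.1/10680 = 0.861 V.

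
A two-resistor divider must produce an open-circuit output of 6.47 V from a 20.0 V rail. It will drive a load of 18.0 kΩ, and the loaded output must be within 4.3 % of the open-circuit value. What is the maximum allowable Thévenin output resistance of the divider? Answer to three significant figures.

Loading drop = R_th/(R_th + R_L) ≤ 0.0430, so R_th ≤ R_L · ε/(1−ε) = 18.0 kΩ × 0.0430/0.9570 = 809 Ω.

R_th ≤ 809 Ω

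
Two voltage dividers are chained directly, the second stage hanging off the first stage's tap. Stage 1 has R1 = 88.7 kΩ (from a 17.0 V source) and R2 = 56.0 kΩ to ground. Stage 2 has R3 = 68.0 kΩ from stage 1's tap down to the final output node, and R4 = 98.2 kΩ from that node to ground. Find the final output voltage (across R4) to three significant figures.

V_out ≈ 3.22 V

Stage 2 presents R3+R4 = 166.2 kΩ as a load on stage 1's tap.
Stage 1's lower leg becomes R2‖(R3+R4) = 41.89 kΩ, so V_mid = 17.0 × 41.89/130.6 = 5.453 V.
Stage 2 is itself unloaded: V_out = V_mid × R4/(R3+R4) = 5.453 × 98.2/166.2 = 3.22 V.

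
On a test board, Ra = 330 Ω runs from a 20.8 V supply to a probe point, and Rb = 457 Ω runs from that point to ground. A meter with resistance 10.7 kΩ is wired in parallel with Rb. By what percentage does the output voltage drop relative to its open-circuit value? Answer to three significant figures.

The divider's output (Thévenin) resistance is Ra‖Rb = 191.6 Ω.
Fractional drop under load = R_th/(R_th + R_L) = 191.6 / (191.6 + 10700) = 0.01759.
So the output falls by 1.76 %.

1.76 %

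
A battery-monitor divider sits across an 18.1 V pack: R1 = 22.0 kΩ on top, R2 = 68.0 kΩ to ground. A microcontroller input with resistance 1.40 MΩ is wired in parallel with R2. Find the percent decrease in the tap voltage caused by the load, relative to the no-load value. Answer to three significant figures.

1.17 %

The divider's output (Thévenin) resistance is R1‖R2 = 16.62 kΩ.
Fractional drop under load = R_th/(R_th + R_L) = 16.62 / (16.62 + 1400) = 0.01173.
So the output falls by 1.17 %.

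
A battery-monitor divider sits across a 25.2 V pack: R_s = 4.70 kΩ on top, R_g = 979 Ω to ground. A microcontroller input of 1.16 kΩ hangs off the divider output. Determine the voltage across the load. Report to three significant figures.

The load sits in parallel with R_g: R_g‖R_L = (979 × 1160) / (979 + 1160) = 530.9 Ω.
V_out = 25.2 × 530.9 / (4700 + 530.9) = 25.2 × 530.9/5231 = 2.56 V.
(Unloaded it would have been 4.34 V.)

V_out ≈ 2.56 V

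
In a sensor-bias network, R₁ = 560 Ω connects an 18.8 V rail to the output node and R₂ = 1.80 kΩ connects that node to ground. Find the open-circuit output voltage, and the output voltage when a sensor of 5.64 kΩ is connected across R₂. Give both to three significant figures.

Open-circuit: V = 18.8 × 1800/(560 + 1800) = 14.3 V.
With the load, R₂ becomes R₂‖R_L = 1365 Ω, so V = 18.8 × 1365/1925 = 13.3 V.

Unloaded: 14.3 V; loaded: 13.3 V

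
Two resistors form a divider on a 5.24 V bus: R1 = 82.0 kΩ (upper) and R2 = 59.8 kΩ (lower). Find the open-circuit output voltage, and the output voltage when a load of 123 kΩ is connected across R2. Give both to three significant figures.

Unloaded: 2.21 V; loaded: 1.72 V

Open-circuit: V = 5.24 × 59.8/(82.0 + 59.8) = 2.21 V.
With the load, R2 becomes R2‖R_L = 40.24 kΩ, so V = 5.24 × 40.24/122.2 = 1.72 V.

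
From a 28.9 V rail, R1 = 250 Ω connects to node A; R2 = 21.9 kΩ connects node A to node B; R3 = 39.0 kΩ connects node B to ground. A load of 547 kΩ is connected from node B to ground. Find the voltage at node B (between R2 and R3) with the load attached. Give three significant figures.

At node B, R3 is in parallel with the load: R3‖R_L = 36400 Ω.
Below node A the resistance is R2 + (R3‖R_L) = 58300 Ω, so V_A = 28.9 × 58300/58550 = 28.78 V.
Then V_B = V_A × (R3‖R_L)/(R2 + R3‖R_L) = 28.78 × 36400/58300 = 18.0 V.

V ≈ 18.0 V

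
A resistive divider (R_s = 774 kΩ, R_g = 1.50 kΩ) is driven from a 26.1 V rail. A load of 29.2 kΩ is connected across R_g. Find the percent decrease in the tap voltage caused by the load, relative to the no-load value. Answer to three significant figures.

The divider's output (Thévenin) resistance is R_s‖R_g = 1.497 kΩ.
Fractional drop under load = R_th/(R_th + R_L) = 1.497 / (1.497 + 29.2) = 0.04877.
So the output falls by 4.88 %.

4.88 %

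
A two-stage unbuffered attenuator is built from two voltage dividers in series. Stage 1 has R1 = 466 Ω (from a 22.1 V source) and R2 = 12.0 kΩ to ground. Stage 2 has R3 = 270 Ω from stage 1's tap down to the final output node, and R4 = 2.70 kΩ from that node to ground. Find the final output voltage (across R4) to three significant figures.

V_out ≈ 16.8 V

Stage 2 presents R3+R4 = 2970 Ω as a load on stage 1's tap.
Stage 1's lower leg becomes R2‖(R3+R4) = 2381 Ω, so V_mid = 22.1 × 2381/2847 = 18.48 V.
Stage 2 is itself unloaded: V_out = V_mid × R4/(R3+R4) = 18.48 × 2700/2970 = 16.8 V.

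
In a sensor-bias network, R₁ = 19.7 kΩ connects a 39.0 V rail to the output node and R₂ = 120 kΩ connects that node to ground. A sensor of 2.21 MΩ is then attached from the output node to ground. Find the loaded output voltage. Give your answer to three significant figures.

V_out ≈ 33.2 V

The load sits in parallel with R₂: R₂‖R_L = (120 × 2210) / (120 + 2210) = 113.8 kΩ.
V_out = 39.0 × 113.8 / (19.7 + 113.8) = 39.0 × 113.8/133.5 = 33.2 V.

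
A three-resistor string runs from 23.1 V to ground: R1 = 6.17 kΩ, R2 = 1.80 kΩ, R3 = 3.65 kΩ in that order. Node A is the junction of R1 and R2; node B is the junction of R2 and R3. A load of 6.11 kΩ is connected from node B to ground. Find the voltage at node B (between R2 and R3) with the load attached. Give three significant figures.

At node B, R3 is in parallel with the load: R3‖R_L = 2.285 kΩ.
Below node A the resistance is R2 + (R3‖R_L) = 4.085 kΩ, so V_A = 23.1 × 4.085/10.25 = 9.202 V.
Then V_B = V_A × (R3‖R_L)/(R2 + R3‖R_L) = 9.202 × 2.285/4.085 = 5.15 V.

V ≈ 5.15 V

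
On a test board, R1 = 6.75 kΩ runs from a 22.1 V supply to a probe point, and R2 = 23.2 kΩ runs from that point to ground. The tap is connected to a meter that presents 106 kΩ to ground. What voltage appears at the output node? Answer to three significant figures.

The load sits in parallel with R2: R2‖R_L = (23.2 × 106) / (23.2 + 106) = 19.03 kΩ.
V_out = 22.1 × 19.03 / (6.75 + 19.03) = 22.1 × 19.03/25.78 = 16.3 V.
(Unloaded it would have been 17.1 V.)

V_out ≈ 16.3 V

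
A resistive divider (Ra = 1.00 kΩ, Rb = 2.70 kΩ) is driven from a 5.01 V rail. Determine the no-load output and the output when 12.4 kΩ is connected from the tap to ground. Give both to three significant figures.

Open-circuit: V = 5.01 × 2.70/(1.00 + 2.70) = 3.66 V.
With the load, Rb becomes Rb‖R_L = 2.217 kΩ, so V = 5.01 × 2.217/3.217 = 3.45 V.

Unloaded: 3.66 V; loaded: 3.45 V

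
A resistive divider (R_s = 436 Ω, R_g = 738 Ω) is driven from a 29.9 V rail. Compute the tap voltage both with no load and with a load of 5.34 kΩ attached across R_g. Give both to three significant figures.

Unloaded: 18.8 V; loaded: 17.9 V

Open-circuit: V = 29.9 × 738/(436 + 738) = 18.8 V.
With the load, R_g becomes R_g‖R_L = 648.4 Ω, so V = 29.9 × 648.4/1084 = 17.9 V.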